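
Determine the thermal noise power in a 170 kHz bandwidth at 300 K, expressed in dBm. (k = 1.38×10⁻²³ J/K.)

P_n = kTB = 1.38×10⁻²³ × 300 × 1.70×10⁵ = 7.04×10⁻¹⁶ W
In dBm: 10 log₁₀(7.04×10⁻¹⁶ / 10⁻³) = −121.5 dBm

−121.5 dBm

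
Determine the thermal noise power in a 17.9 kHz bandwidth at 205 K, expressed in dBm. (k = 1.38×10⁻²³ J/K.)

−133.0 dBm

P_n = kTB = 1.38×10⁻²³ × 205 × 1.79×10⁴ = 5.06×10⁻¹⁷ W
In dBm: 10 log₁₀(5.06×10⁻¹⁷ / 10⁻³) = −133.0 dBm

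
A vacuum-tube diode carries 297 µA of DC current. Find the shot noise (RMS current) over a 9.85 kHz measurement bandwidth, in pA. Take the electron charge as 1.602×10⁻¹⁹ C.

968 pA

I_n = √(2qI·B)
2qI·B = 2 × 1.602×10⁻¹⁹ × 2.97×10⁻⁴ × 9.85×10³ = 9.37×10⁻¹⁹ A²
I_n = √(9.37×10⁻¹⁹) = 9.68×10⁻¹⁰ A = 968 pA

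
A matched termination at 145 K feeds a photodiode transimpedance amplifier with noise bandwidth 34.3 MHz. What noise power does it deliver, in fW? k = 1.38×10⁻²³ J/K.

P_n = kTB = 1.38×10⁻²³ × 145 × 3.43×10⁷ = 6.86×10⁻¹⁴ W = 68.6 fW

68.6 fW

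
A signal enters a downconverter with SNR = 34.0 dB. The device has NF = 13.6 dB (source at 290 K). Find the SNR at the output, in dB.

20.4 dB

By definition F = SNR_in/SNR_out, so in dB: SNR_out = SNR_in − NF
SNR_out = 34.0 − 13.6 = 20.4 dB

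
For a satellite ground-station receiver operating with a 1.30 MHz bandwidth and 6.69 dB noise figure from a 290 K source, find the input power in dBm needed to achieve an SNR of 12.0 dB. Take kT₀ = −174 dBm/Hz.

−94.2 dBm

Sensitivity = −174 + 10 log₁₀(B) + NF + SNR_min
= −174 + 61.14 + 6.69 + 12.0
= −94.17 dBm → −94.2 dBm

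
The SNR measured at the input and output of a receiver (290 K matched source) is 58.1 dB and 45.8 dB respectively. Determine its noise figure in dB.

12.3 dB

NF (dB) = SNR_in(dB) − SNR_out(dB) when the source is at T₀
NF = 58.1 − 45.8 = 12.3 dB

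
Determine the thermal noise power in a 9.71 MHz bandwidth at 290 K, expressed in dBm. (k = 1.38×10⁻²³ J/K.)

−104.1 dBm

P_n = kTB = 1.38×10⁻²³ × 290 × 9.71×10⁶ = 3.89×10⁻¹⁴ W
In dBm: 10 log₁₀(3.89×10⁻¹⁴ / 10⁻³) = −104.1 dBm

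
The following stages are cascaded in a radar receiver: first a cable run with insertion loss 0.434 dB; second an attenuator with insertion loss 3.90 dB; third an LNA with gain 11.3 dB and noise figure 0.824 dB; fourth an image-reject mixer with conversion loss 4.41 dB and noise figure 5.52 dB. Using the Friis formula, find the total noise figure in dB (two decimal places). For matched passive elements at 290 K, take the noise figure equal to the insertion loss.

Convert to linear (a loss of L dB is a gain of −L dB): F_i = 10^(NF_i/10), G_i = 10^(G_i,dB/10)
  Stage 1: F_1 = 10^(0.434/10) = 1.105, G_1 = 10^(−0.434/10) = 0.9049
  Stage 2: F_2 = 10^(3.90/10) = 2.455, G_2 = 10^(−3.90/10) = 0.4074
  Stage 3: F_3 = 10^(0.824/10) = 1.209, G_3 = 10^(11.3/10) = 13.49
  Stage 4: F_4 = 10^(5.52/10) = 3.565, G_4 = 10^(−4.41/10) = 0.3622
Friis cascade:
  F = 1.105 + (2.455 − 1)/0.9049 + (1.209 − 1)/0.3686 + (3.565 − 1)/4.973 = 3.795
NF = 10 log₁₀(3.795) = 5.79 dB

5.79 dB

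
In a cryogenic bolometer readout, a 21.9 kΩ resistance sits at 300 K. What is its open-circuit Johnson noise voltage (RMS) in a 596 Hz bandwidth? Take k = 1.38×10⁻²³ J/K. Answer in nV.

V_n = √(4kTRB)
4kTRB = 4 × 1.38×10⁻²³ × 300 × 2.19×10⁴ × 5.96×10² = 2.16×10⁻¹³ V²
V_n = √(2.16×10⁻¹³) = 4.65×10⁻⁷ V = 465 nV

465 nV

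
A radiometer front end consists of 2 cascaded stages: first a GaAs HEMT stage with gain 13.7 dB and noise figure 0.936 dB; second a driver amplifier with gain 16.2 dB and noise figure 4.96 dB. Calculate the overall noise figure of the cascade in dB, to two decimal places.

1.24 dB

Convert to linear (a loss of L dB is a gain of −L dB): F_i = 10^(NF_i/10), G_i = 10^(G_i,dB/10)
  Stage 1: F_1 = 10^(0.936/10) = 1.241, G_1 = 10^(13.7/10) = 23.44
  Stage 2: F_2 = 10^(4.96/10) = 3.133, G_2 = 10^(16.2/10) = 41.69
Friis cascade:
  F = 1.241 + (3.133 − 1)/23.44 = 1.332
NF = 10 log₁₀(1.332) = 1.24 dB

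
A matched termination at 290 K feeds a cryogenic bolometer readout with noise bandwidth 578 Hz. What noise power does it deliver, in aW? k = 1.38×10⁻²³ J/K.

P_n = kTB = 1.38×10⁻²³ × 290 × 5.78×10² = 2.31×10⁻¹⁸ W = 2.31 aW

2.31 aW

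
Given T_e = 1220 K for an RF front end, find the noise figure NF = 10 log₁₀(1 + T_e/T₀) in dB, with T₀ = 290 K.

7.17 dB

F = 1 + T_e/T₀ = 1 + 1220/290 = 5.2069
NF = 10 log₁₀(5.2069) = 7.17 dB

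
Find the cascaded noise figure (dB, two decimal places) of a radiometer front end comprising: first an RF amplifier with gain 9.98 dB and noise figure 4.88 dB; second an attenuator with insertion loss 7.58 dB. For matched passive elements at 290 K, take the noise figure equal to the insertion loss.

5.50 dB

Convert to linear (a loss of L dB is a gain of −L dB): F_i = 10^(NF_i/10), G_i = 10^(G_i,dB/10)
  Stage 1: F_1 = 10^(4.88/10) = 3.076, G_1 = 10^(9.98/10) = 9.954
  Stage 2: F_2 = 10^(7.58/10) = 5.728, G_2 = 10^(−7.58/10) = 0.1746
Friis cascade:
  F = 3.076 + (5.728 − 1)/9.954 = 3.551
NF = 10 log₁₀(3.551) = 5.50 dB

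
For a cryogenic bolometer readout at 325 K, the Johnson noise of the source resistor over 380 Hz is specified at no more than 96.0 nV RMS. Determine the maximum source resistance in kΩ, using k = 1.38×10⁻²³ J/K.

1.35 kΩ

Johnson–Nyquist: V_n = √(4kTRB) ⇒ R = V_n² / (4kTB)
4kTB = 4 × 1.38×10⁻²³ × 325 × 3.80×10² = 6.82×10⁻¹⁸
R = (9.60×10⁻⁸)² / 6.82×10⁻¹⁸ = 1.35×10³ Ω = 1.35 kΩ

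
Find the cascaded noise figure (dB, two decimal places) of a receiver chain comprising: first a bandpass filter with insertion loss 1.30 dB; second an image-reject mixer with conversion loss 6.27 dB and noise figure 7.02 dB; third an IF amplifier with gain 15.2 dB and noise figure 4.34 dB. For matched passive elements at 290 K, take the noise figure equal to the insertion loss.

Convert to linear (a loss of L dB is a gain of −L dB): F_i = 10^(NF_i/10), G_i = 10^(G_i,dB/10)
  Stage 1: F_1 = 10^(1.30/10) = 1.349, G_1 = 10^(−1.30/10) = 0.7413
  Stage 2: F_2 = 10^(7.02/10) = 5.035, G_2 = 10^(−6.27/10) = 0.2360
  Stage 3: F_3 = 10^(4.34/10) = 2.716, G_3 = 10^(15.2/10) = 33.11
Friis cascade:
  F = 1.349 + (5.035 − 1)/0.7413 + (2.716 − 1)/0.1750 = 16.60
NF = 10 log₁₀(16.60) = 12.20 dB

12.20 dB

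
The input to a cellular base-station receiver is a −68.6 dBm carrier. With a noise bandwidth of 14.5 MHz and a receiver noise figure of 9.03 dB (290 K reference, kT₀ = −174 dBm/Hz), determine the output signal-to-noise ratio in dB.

24.8 dB

Noise floor: N = −174 + 10 log₁₀(B) + NF
10 log₁₀(1.45×10⁷) = 71.61 dB
N = −174 + 71.61 + 9.03 = −93.36 dBm
SNR = P_sig − N = −68.6 − (−93.36) = 24.76 dB → 24.8 dB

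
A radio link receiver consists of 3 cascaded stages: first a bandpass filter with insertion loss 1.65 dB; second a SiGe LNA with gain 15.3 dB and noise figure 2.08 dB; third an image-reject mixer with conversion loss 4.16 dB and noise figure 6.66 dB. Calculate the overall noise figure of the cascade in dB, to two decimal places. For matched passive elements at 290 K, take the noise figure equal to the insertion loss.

Convert to linear (a loss of L dB is a gain of −L dB): F_i = 10^(NF_i/10), G_i = 10^(G_i,dB/10)
  Stage 1: F_1 = 10^(1.65/10) = 1.462, G_1 = 10^(−1.65/10) = 0.6839
  Stage 2: F_2 = 10^(2.08/10) = 1.614, G_2 = 10^(15.3/10) = 33.88
  Stage 3: F_3 = 10^(6.66/10) = 4.634, G_3 = 10^(−4.16/10) = 0.3837
Friis cascade:
  F = 1.462 + (1.614 − 1)/0.6839 + (4.634 − 1)/23.17 = 2.517
NF = 10 log₁₀(2.517) = 4.01 dB

4.01 dB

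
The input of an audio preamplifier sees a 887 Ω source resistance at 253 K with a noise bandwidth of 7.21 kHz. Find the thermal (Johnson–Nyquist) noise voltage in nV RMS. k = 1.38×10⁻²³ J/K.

V_n = √(4kTRB)
4kTRB = 4 × 1.38×10⁻²³ × 253 × 8.87×10² × 7.21×10³ = 8.93×10⁻¹⁴ V²
V_n = √(8.93×10⁻¹⁴) = 2.99×10⁻⁷ V = 299 nV

299 nV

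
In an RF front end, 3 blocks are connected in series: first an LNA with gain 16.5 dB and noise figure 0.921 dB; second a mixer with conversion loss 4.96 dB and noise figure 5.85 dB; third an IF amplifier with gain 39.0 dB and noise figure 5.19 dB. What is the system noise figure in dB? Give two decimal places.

Convert to linear (a loss of L dB is a gain of −L dB): F_i = 10^(NF_i/10), G_i = 10^(G_i,dB/10)
  Stage 1: F_1 = 10^(0.921/10) = 1.236, G_1 = 10^(16.5/10) = 44.67
  Stage 2: F_2 = 10^(5.85/10) = 3.846, G_2 = 10^(−4.96/10) = 0.3192
  Stage 3: F_3 = 10^(5.19/10) = 3.304, G_3 = 10^(39.0/10) = 7943
Friis cascade:
  F = 1.236 + (3.846 − 1)/44.67 + (3.304 − 1)/14.26 = 1.462
NF = 10 log₁₀(1.462) = 1.65 dB

1.65 dB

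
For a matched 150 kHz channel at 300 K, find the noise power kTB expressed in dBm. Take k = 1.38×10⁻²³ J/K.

P_n = kTB = 1.38×10⁻²³ × 300 × 1.50×10⁵ = 6.21×10⁻¹⁶ W
In dBm: 10 log₁₀(6.21×10⁻¹⁶ / 10⁻³) = −122.1 dBm

−122.1 dBm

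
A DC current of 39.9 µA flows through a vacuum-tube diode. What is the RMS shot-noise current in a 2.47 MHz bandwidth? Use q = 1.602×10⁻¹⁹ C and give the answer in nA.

5.62 nA

I_n = √(2qI·B)
2qI·B = 2 × 1.602×10⁻¹⁹ × 3.99×10⁻⁵ × 2.47×10⁶ = 3.16×10⁻¹⁷ A²
I_n = √(3.16×10⁻¹⁷) = 5.62×10⁻⁹ A = 5.62 nA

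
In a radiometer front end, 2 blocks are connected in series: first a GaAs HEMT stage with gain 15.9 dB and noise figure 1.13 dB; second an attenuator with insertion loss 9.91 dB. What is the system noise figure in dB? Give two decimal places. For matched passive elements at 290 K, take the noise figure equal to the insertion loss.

Convert to linear (a loss of L dB is a gain of −L dB): F_i = 10^(NF_i/10), G_i = 10^(G_i,dB/10)
  Stage 1: F_1 = 10^(1.13/10) = 1.297, G_1 = 10^(15.9/10) = 38.90
  Stage 2: F_2 = 10^(9.91/10) = 9.795, G_2 = 10^(−9.91/10) = 0.1021
Friis cascade:
  F = 1.297 + (9.795 − 1)/38.90 = 1.523
NF = 10 log₁₀(1.523) = 1.83 dB

1.83 dB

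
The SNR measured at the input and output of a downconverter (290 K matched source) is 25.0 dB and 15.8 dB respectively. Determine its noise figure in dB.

9.2 dB

NF (dB) = SNR_in(dB) − SNR_out(dB) when the source is at T₀
NF = 25.0 − 15.8 = 9.2 dB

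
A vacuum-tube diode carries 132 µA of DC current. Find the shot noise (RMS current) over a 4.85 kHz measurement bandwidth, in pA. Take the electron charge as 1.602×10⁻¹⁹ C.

I_n = √(2qI·B)
2qI·B = 2 × 1.602×10⁻¹⁹ × 1.32×10⁻⁴ × 4.85×10³ = 2.05×10⁻¹⁹ A²
I_n = √(2.05×10⁻¹⁹) = 4.53×10⁻¹⁰ A = 453 pA

453 pA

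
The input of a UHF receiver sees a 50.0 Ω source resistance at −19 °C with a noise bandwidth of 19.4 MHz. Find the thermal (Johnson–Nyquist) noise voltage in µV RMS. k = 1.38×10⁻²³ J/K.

T = −19 °C + 273.15 = 254.15 K
V_n = √(4kTRB)
4kTRB = 4 × 1.38×10⁻²³ × 254.15 × 5.00×10¹ × 1.94×10⁷ = 1.36×10⁻¹¹ V²
V_n = √(1.36×10⁻¹¹) = 3.69×10⁻⁶ V = 3.69 µV

3.69 µV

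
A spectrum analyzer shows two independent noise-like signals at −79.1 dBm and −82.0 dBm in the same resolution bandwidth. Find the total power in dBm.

Convert to linear, add, convert back:
P₁ = 1.23×10⁻¹¹ W, P₂ = 6.31×10⁻¹² W
P_tot = 1.86×10⁻¹¹ W → 10 log₁₀(P_tot / 10⁻³) = −77.3 dBm

−77.3 dBm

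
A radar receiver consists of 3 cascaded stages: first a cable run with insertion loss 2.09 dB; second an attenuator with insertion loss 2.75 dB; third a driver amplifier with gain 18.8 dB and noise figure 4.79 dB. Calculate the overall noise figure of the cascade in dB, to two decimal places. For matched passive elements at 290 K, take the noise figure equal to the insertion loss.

Convert to linear (a loss of L dB is a gain of −L dB): F_i = 10^(NF_i/10), G_i = 10^(G_i,dB/10)
  Stage 1: F_1 = 10^(2.09/10) = 1.618, G_1 = 10^(−2.09/10) = 0.6180
  Stage 2: F_2 = 10^(2.75/10) = 1.884, G_2 = 10^(−2.75/10) = 0.5309
  Stage 3: F_3 = 10^(4.79/10) = 3.013, G_3 = 10^(18.8/10) = 75.86
Friis cascade:
  F = 1.618 + (1.884 − 1)/0.6180 + (3.013 − 1)/0.3281 = 9.183
NF = 10 log₁₀(9.183) = 9.63 dB

9.63 dB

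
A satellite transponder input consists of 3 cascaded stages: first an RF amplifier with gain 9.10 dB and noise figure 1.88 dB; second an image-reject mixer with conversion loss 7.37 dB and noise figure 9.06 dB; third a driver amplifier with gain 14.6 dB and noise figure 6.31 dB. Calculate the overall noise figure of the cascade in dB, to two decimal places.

Convert to linear (a loss of L dB is a gain of −L dB): F_i = 10^(NF_i/10), G_i = 10^(G_i,dB/10)
  Stage 1: F_1 = 10^(1.88/10) = 1.542, G_1 = 10^(9.10/10) = 8.128
  Stage 2: F_2 = 10^(9.06/10) = 8.054, G_2 = 10^(−7.37/10) = 0.1832
  Stage 3: F_3 = 10^(6.31/10) = 4.276, G_3 = 10^(14.6/10) = 28.84
Friis cascade:
  F = 1.542 + (8.054 − 1)/8.128 + (4.276 − 1)/1.489 = 4.609
NF = 10 log₁₀(4.609) = 6.64 dB

6.64 dB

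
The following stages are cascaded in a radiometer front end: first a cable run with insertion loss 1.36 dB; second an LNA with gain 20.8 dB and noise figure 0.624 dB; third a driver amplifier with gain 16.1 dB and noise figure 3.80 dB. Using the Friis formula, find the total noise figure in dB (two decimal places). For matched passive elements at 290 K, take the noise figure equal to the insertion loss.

2.03 dB

Convert to linear (a loss of L dB is a gain of −L dB): F_i = 10^(NF_i/10), G_i = 10^(G_i,dB/10)
  Stage 1: F_1 = 10^(1.36/10) = 1.368, G_1 = 10^(−1.36/10) = 0.7311
  Stage 2: F_2 = 10^(0.624/10) = 1.155, G_2 = 10^(20.8/10) = 120.2
  Stage 3: F_3 = 10^(3.80/10) = 2.399, G_3 = 10^(16.1/10) = 40.74
Friis cascade:
  F = 1.368 + (1.155 − 1)/0.7311 + (2.399 − 1)/87.90 = 1.595
NF = 10 log₁₀(1.595) = 2.03 dB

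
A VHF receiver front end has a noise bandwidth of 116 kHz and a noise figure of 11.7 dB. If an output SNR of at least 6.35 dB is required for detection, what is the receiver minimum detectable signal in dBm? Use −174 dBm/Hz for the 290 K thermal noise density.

Sensitivity = −174 + 10 log₁₀(B) + NF + SNR_min
= −174 + 50.64 + 11.7 + 6.35
= −105.31 dBm → −105.3 dBm

−105.3 dBm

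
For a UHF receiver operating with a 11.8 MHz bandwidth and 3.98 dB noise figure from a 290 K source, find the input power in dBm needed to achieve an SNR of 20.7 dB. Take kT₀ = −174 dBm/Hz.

−78.6 dBm

Sensitivity = −174 + 10 log₁₀(B) + NF + SNR_min
= −174 + 70.72 + 3.98 + 20.7
= −78.60 dBm → −78.6 dBm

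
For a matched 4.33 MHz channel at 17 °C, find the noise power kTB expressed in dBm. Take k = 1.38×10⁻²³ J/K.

T = 17 °C + 273.15 = 290.15 K
P_n = kTB = 1.38×10⁻²³ × 290.15 × 4.33×10⁶ = 1.73×10⁻¹⁴ W
In dBm: 10 log₁₀(1.73×10⁻¹⁴ / 10⁻³) = −107.6 dBm

−107.6 dBm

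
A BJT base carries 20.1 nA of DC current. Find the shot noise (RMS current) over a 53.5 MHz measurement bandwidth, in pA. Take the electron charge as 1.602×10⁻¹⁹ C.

I_n = √(2qI·B)
2qI·B = 2 × 1.602×10⁻¹⁹ × 2.01×10⁻⁸ × 5.35×10⁷ = 3.45×10⁻¹⁹ A²
I_n = √(3.45×10⁻¹⁹) = 5.87×10⁻¹⁰ A = 587 pA

587 pA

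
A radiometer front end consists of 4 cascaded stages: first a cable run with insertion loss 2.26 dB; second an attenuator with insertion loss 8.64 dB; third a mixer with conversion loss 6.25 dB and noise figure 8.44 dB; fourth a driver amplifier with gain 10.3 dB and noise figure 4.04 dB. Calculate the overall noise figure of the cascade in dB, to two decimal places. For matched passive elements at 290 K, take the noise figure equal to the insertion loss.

22.19 dB

Convert to linear (a loss of L dB is a gain of −L dB): F_i = 10^(NF_i/10), G_i = 10^(G_i,dB/10)
  Stage 1: F_1 = 10^(2.26/10) = 1.683, G_1 = 10^(−2.26/10) = 0.5943
  Stage 2: F_2 = 10^(8.64/10) = 7.311, G_2 = 10^(−8.64/10) = 0.1368
  Stage 3: F_3 = 10^(8.44/10) = 6.982, G_3 = 10^(−6.25/10) = 0.2371
  Stage 4: F_4 = 10^(4.04/10) = 2.535, G_4 = 10^(10.3/10) = 10.72
Friis cascade:
  F = 1.683 + (7.311 − 1)/0.5943 + (6.982 − 1)/0.08128 + (2.535 − 1)/0.01928 = 165.5
NF = 10 log₁₀(165.5) = 22.19 dB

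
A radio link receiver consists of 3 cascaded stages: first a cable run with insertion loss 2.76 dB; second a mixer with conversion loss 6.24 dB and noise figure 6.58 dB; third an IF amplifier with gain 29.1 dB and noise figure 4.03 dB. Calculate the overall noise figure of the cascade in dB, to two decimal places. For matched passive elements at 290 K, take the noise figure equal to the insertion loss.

Convert to linear (a loss of L dB is a gain of −L dB): F_i = 10^(NF_i/10), G_i = 10^(G_i,dB/10)
  Stage 1: F_1 = 10^(2.76/10) = 1.888, G_1 = 10^(−2.76/10) = 0.5297
  Stage 2: F_2 = 10^(6.58/10) = 4.550, G_2 = 10^(−6.24/10) = 0.2377
  Stage 3: F_3 = 10^(4.03/10) = 2.529, G_3 = 10^(29.1/10) = 812.8
Friis cascade:
  F = 1.888 + (4.550 − 1)/0.5297 + (2.529 − 1)/0.1259 = 20.74
NF = 10 log₁₀(20.74) = 13.17 dB

13.17 dB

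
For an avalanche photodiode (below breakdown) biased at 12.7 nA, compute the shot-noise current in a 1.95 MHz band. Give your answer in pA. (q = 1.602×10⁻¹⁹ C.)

I_n = √(2qI·B)
2qI·B = 2 × 1.602×10⁻¹⁹ × 1.27×10⁻⁸ × 1.95×10⁶ = 7.93×10⁻²¹ A²
I_n = √(7.93×10⁻²¹) = 8.91×10⁻¹¹ A = 89.1 pA

89.1 pA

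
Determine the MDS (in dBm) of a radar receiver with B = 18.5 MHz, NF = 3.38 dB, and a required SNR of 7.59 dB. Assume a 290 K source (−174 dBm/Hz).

−90.4 dBm

Sensitivity = −174 + 10 log₁₀(B) + NF + SNR_min
= −174 + 72.67 + 3.38 + 7.59
= −90.36 dBm → −90.4 dBm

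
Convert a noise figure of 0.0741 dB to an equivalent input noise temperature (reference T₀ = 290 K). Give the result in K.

4.99 K

F = 10^(0.0741/10) = 1.01721
T_e = (F − 1)·T₀ = (1.01721 − 1) × 290 = 4.99 K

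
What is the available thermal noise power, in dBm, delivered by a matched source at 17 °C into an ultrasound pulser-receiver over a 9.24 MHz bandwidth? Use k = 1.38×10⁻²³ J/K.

−104.3 dBm

T = 17 °C + 273.15 = 290.15 K
P_n = kTB = 1.38×10⁻²³ × 290.15 × 9.24×10⁶ = 3.70×10⁻¹⁴ W
In dBm: 10 log₁₀(3.70×10⁻¹⁴ / 10⁻³) = −104.3 dBm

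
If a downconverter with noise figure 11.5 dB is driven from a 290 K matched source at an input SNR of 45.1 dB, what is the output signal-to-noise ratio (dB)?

By definition F = SNR_in/SNR_out, so in dB: SNR_out = SNR_in − NF
SNR_out = 45.1 − 11.5 = 33.6 dB

33.6 dB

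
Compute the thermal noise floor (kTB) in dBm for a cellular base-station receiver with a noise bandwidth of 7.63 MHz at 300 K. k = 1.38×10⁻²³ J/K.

−105.0 dBm

P_n = kTB = 1.38×10⁻²³ × 300 × 7.63×10⁶ = 3.16×10⁻¹⁴ W
In dBm: 10 log₁₀(3.16×10⁻¹⁴ / 10⁻³) = −105.0 dBm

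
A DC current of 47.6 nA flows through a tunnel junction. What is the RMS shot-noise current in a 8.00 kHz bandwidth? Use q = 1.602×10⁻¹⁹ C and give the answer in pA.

I_n = √(2qI·B)
2qI·B = 2 × 1.602×10⁻¹⁹ × 4.76×10⁻⁸ × 8.00×10³ = 1.22×10⁻²² A²
I_n = √(1.22×10⁻²²) = 1.10×10⁻¹¹ A = 11.0 pA

11.0 pA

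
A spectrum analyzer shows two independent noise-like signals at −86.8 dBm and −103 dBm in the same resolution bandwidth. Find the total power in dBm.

−86.7 dBm

Convert to linear, add, convert back:
P₁ = 2.09×10⁻¹² W, P₂ = 5.01×10⁻¹⁴ W
P_tot = 2.14×10⁻¹² W → 10 log₁₀(P_tot / 10⁻³) = −86.7 dBm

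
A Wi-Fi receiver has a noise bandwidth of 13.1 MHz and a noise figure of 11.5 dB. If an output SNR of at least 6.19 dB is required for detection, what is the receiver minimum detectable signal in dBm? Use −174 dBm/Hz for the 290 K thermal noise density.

Sensitivity = −174 + 10 log₁₀(B) + NF + SNR_min
= −174 + 71.17 + 11.5 + 6.19
= −85.14 dBm → −85.1 dBm

−85.1 dBm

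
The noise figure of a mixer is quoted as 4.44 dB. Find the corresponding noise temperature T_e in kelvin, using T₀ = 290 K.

F = 10^(4.44/10) = 2.77971
T_e = (F − 1)·T₀ = (2.77971 − 1) × 290 = 516 K

516 K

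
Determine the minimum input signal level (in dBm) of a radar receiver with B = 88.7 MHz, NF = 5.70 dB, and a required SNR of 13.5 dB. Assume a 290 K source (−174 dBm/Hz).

−75.3 dBm

Sensitivity = −174 + 10 log₁₀(B) + NF + SNR_min
= −174 + 79.48 + 5.70 + 13.5
= −75.32 dBm → −75.3 dBm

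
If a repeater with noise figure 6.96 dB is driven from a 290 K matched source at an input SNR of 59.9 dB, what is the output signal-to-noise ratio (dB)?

By definition F = SNR_in/SNR_out, so in dB: SNR_out = SNR_in − NF
SNR_out = 59.9 − 6.96 = 52.94 dB

52.94 dB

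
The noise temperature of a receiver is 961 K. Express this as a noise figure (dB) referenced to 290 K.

6.35 dB

F = 1 + T_e/T₀ = 1 + 961/290 = 4.31379
NF = 10 log₁₀(4.31379) = 6.35 dB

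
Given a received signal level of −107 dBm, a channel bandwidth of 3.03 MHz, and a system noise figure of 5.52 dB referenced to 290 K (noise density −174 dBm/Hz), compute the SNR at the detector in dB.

−3.3 dB

Noise floor: N = −174 + 10 log₁₀(B) + NF
10 log₁₀(3.03×10⁶) = 64.81 dB
N = −174 + 64.81 + 5.52 = −103.67 dBm
SNR = P_sig − N = −107 − (−103.67) = −3.33 dB → −3.3 dB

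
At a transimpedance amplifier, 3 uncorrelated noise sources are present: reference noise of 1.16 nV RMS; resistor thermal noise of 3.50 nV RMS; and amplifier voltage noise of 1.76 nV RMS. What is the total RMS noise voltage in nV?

Uncorrelated sources add in power (mean-square): V_tot = √(ΣV_i²)
V_tot = √[(1.16×10⁻⁹)² + (3.50×10⁻⁹)² + (1.76×10⁻⁹)²] = 4.09×10⁻⁹ V = 4.09 nV

4.09 nV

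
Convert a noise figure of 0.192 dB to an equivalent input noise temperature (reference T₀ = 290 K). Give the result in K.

13.1 K

F = 10^(0.192/10) = 1.0452
T_e = (F − 1)·T₀ = (1.0452 − 1) × 290 = 13.1 K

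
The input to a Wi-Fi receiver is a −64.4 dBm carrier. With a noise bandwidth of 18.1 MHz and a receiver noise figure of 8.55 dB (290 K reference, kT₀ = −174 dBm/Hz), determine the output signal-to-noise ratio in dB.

Noise floor: N = −174 + 10 log₁₀(B) + NF
10 log₁₀(1.81×10⁷) = 72.58 dB
N = −174 + 72.58 + 8.55 = −92.87 dBm
SNR = P_sig − N = −64.4 − (−92.87) = 28.47 dB → 28.5 dB

28.5 dB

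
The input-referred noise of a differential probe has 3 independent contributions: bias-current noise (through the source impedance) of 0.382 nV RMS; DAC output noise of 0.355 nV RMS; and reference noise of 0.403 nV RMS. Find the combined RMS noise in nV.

0.659 nV

Uncorrelated sources add in power (mean-square): V_tot = √(ΣV_i²)
V_tot = √[(3.82×10⁻¹⁰)² + (3.55×10⁻¹⁰)² + (4.03×10⁻¹⁰)²] = 6.59×10⁻¹⁰ V = 0.659 nV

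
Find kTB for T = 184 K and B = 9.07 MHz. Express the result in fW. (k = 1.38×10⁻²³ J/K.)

P_n = kTB = 1.38×10⁻²³ × 184 × 9.07×10⁶ = 2.30×10⁻¹⁴ W = 23.0 fW

23.0 fW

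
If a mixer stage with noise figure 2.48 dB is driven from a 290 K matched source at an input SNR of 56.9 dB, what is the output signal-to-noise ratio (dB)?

By definition F = SNR_in/SNR_out, so in dB: SNR_out = SNR_in − NF
SNR_out = 56.9 − 2.48 = 54.42 dB

54.42 dB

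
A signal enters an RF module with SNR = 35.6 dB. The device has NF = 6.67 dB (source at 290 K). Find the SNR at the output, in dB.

By definition F = SNR_in/SNR_out, so in dB: SNR_out = SNR_in − NF
SNR_out = 35.6 − 6.67 = 28.93 dB

28.93 dB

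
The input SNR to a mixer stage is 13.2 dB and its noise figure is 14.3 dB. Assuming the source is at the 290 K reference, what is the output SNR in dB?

−1.1 dB

By definition F = SNR_in/SNR_out, so in dB: SNR_out = SNR_in − NF
SNR_out = 13.2 − 14.3 = −1.1 dB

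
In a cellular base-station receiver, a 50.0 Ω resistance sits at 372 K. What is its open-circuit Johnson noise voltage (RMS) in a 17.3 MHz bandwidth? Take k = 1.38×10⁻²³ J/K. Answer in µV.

4.21 µV

V_n = √(4kTRB)
4kTRB = 4 × 1.38×10⁻²³ × 372 × 5.00×10¹ × 1.73×10⁷ = 1.78×10⁻¹¹ V²
V_n = √(1.78×10⁻¹¹) = 4.21×10⁻⁶ V = 4.21 µV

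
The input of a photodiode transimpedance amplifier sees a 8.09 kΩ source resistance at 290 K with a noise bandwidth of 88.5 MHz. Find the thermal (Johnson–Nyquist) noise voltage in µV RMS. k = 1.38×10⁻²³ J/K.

107 µV

V_n = √(4kTRB)
4kTRB = 4 × 1.38×10⁻²³ × 290 × 8.09×10³ × 8.85×10⁷ = 1.15×10⁻⁸ V²
V_n = √(1.15×10⁻⁸) = 1.07×10⁻⁴ V = 107 µV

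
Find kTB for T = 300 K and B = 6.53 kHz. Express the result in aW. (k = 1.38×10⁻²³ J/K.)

P_n = kTB = 1.38×10⁻²³ × 300 × 6.53×10³ = 2.70×10⁻¹⁷ W = 27.0 aW

27.0 aW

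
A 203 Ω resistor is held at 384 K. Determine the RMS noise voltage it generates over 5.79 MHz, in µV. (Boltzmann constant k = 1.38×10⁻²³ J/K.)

4.99 µV

V_n = √(4kTRB)
4kTRB = 4 × 1.38×10⁻²³ × 384 × 2.03×10² × 5.79×10⁶ = 2.49×10⁻¹¹ V²
V_n = √(2.49×10⁻¹¹) = 4.99×10⁻⁶ V = 4.99 µV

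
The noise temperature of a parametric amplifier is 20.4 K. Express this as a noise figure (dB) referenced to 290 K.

F = 1 + T_e/T₀ = 1 + 20.4/290 = 1.07034
NF = 10 log₁₀(1.07034) = 0.295 dB

0.295 dB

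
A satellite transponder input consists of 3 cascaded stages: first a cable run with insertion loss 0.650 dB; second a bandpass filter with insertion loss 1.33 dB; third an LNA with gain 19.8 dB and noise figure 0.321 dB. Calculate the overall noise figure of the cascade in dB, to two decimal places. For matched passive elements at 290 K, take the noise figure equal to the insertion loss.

Convert to linear (a loss of L dB is a gain of −L dB): F_i = 10^(NF_i/10), G_i = 10^(G_i,dB/10)
  Stage 1: F_1 = 10^(0.650/10) = 1.161, G_1 = 10^(−0.650/10) = 0.8610
  Stage 2: F_2 = 10^(1.33/10) = 1.358, G_2 = 10^(−1.33/10) = 0.7362
  Stage 3: F_3 = 10^(0.321/10) = 1.077, G_3 = 10^(19.8/10) = 95.50
Friis cascade:
  F = 1.161 + (1.358 − 1)/0.8610 + (1.077 − 1)/0.6339 = 1.699
NF = 10 log₁₀(1.699) = 2.30 dB

2.30 dB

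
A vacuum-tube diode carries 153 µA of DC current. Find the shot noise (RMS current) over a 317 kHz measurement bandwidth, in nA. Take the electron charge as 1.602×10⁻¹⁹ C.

3.94 nA

I_n = √(2qI·B)
2qI·B = 2 × 1.602×10⁻¹⁹ × 1.53×10⁻⁴ × 3.17×10⁵ = 1.55×10⁻¹⁷ A²
I_n = √(1.55×10⁻¹⁷) = 3.94×10⁻⁹ A = 3.94 nA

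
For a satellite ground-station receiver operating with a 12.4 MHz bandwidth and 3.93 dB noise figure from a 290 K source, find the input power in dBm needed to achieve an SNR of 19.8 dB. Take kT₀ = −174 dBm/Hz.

Sensitivity = −174 + 10 log₁₀(B) + NF + SNR_min
= −174 + 70.93 + 3.93 + 19.8
= −79.34 dBm → −79.3 dBm

−79.3 dBm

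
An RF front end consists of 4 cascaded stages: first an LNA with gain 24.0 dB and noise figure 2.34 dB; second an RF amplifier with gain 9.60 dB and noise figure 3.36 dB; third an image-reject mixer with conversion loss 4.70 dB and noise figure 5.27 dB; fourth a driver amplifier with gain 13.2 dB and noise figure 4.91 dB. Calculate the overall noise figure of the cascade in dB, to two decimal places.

2.36 dB

Convert to linear (a loss of L dB is a gain of −L dB): F_i = 10^(NF_i/10), G_i = 10^(G_i,dB/10)
  Stage 1: F_1 = 10^(2.34/10) = 1.714, G_1 = 10^(24.0/10) = 251.2
  Stage 2: F_2 = 10^(3.36/10) = 2.168, G_2 = 10^(9.60/10) = 9.120
  Stage 3: F_3 = 10^(5.27/10) = 3.365, G_3 = 10^(−4.70/10) = 0.3388
  Stage 4: F_4 = 10^(4.91/10) = 3.097, G_4 = 10^(13.2/10) = 20.89
Friis cascade:
  F = 1.714 + (2.168 − 1)/251.2 + (3.365 − 1)/2291 + (3.097 − 1)/776.2 = 1.722
NF = 10 log₁₀(1.722) = 2.36 dB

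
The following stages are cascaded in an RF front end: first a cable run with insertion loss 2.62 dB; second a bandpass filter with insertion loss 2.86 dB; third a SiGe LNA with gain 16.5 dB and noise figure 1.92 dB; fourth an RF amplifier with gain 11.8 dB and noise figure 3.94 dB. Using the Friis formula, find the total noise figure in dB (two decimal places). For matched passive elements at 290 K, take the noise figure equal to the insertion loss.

7.49 dB

Convert to linear (a loss of L dB is a gain of −L dB): F_i = 10^(NF_i/10), G_i = 10^(G_i,dB/10)
  Stage 1: F_1 = 10^(2.62/10) = 1.828, G_1 = 10^(−2.62/10) = 0.5470
  Stage 2: F_2 = 10^(2.86/10) = 1.932, G_2 = 10^(−2.86/10) = 0.5176
  Stage 3: F_3 = 10^(1.92/10) = 1.556, G_3 = 10^(16.5/10) = 44.67
  Stage 4: F_4 = 10^(3.94/10) = 2.477, G_4 = 10^(11.8/10) = 15.14
Friis cascade:
  F = 1.828 + (1.932 − 1)/0.5470 + (1.556 − 1)/0.2831 + (2.477 − 1)/12.65 = 5.612
NF = 10 log₁₀(5.612) = 7.49 dB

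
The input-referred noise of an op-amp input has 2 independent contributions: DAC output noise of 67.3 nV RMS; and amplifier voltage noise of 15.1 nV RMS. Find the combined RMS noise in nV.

69.0 nV

Uncorrelated sources add in power (mean-square): V_tot = √(ΣV_i²)
V_tot = √[(6.73×10⁻⁸)² + (1.51×10⁻⁸)²] = 6.90×10⁻⁸ V = 69.0 nV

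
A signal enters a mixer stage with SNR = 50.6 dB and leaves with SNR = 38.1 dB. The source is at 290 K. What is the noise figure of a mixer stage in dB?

NF (dB) = SNR_in(dB) − SNR_out(dB) when the source is at T₀
NF = 50.6 − 38.1 = 12.5 dB

12.5 dB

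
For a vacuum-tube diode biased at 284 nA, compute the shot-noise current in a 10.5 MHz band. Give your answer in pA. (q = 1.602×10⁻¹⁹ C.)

I_n = √(2qI·B)
2qI·B = 2 × 1.602×10⁻¹⁹ × 2.84×10⁻⁷ × 1.05×10⁷ = 9.55×10⁻¹⁹ A²
I_n = √(9.55×10⁻¹⁹) = 9.77×10⁻¹⁰ A = 977 pA

977 pA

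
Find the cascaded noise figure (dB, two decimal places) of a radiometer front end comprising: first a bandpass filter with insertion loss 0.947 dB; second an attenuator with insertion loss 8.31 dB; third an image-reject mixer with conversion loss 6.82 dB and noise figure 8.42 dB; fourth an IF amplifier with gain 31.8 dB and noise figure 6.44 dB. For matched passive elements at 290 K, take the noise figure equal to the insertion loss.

Convert to linear (a loss of L dB is a gain of −L dB): F_i = 10^(NF_i/10), G_i = 10^(G_i,dB/10)
  Stage 1: F_1 = 10^(0.947/10) = 1.244, G_1 = 10^(−0.947/10) = 0.8041
  Stage 2: F_2 = 10^(8.31/10) = 6.776, G_2 = 10^(−8.31/10) = 0.1476
  Stage 3: F_3 = 10^(8.42/10) = 6.950, G_3 = 10^(−6.82/10) = 0.2080
  Stage 4: F_4 = 10^(6.44/10) = 4.406, G_4 = 10^(31.8/10) = 1514
Friis cascade:
  F = 1.244 + (6.776 − 1)/0.8041 + (6.950 − 1)/0.1187 + (4.406 − 1)/0.02468 = 196.6
NF = 10 log₁₀(196.6) = 22.94 dB

22.94 dB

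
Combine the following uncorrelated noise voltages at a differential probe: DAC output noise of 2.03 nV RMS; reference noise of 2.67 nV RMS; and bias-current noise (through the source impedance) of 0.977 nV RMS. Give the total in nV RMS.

3.49 nV

Uncorrelated sources add in power (mean-square): V_tot = √(ΣV_i²)
V_tot = √[(2.03×10⁻⁹)² + (2.67×10⁻⁹)² + (9.77×10⁻¹⁰)²] = 3.49×10⁻⁹ V = 3.49 nV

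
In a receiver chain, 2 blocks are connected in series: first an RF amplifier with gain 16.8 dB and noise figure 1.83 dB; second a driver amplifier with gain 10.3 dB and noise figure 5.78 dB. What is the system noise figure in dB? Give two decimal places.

Convert to linear (a loss of L dB is a gain of −L dB): F_i = 10^(NF_i/10), G_i = 10^(G_i,dB/10)
  Stage 1: F_1 = 10^(1.83/10) = 1.524, G_1 = 10^(16.8/10) = 47.86
  Stage 2: F_2 = 10^(5.78/10) = 3.784, G_2 = 10^(10.3/10) = 10.72
Friis cascade:
  F = 1.524 + (3.784 − 1)/47.86 = 1.582
NF = 10 log₁₀(1.582) = 1.99 dB

1.99 dB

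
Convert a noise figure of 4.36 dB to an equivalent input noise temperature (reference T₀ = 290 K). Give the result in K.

F = 10^(4.36/10) = 2.72898
T_e = (F − 1)·T₀ = (2.72898 − 1) × 290 = 501 K

501 K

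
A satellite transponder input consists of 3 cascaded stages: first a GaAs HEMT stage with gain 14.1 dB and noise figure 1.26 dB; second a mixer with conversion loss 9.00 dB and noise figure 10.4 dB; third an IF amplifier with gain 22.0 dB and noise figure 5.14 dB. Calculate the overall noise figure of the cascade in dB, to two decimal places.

3.85 dB

Convert to linear (a loss of L dB is a gain of −L dB): F_i = 10^(NF_i/10), G_i = 10^(G_i,dB/10)
  Stage 1: F_1 = 10^(1.26/10) = 1.337, G_1 = 10^(14.1/10) = 25.70
  Stage 2: F_2 = 10^(10.4/10) = 10.96, G_2 = 10^(−9.00/10) = 0.1259
  Stage 3: F_3 = 10^(5.14/10) = 3.266, G_3 = 10^(22.0/10) = 158.5
Friis cascade:
  F = 1.337 + (10.96 − 1)/25.70 + (3.266 − 1)/3.236 = 2.424
NF = 10 log₁₀(2.424) = 3.85 dB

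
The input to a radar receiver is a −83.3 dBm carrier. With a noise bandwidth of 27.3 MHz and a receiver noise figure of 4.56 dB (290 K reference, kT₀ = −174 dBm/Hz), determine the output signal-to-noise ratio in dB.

11.8 dB

Noise floor: N = −174 + 10 log₁₀(B) + NF
10 log₁₀(2.73×10⁷) = 74.36 dB
N = −174 + 74.36 + 4.56 = −95.08 dBm
SNR = P_sig − N = −83.3 − (−95.08) = 11.78 dB → 11.8 dB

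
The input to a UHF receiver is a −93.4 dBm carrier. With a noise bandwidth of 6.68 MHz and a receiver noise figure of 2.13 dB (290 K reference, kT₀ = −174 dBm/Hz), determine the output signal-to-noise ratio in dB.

Noise floor: N = −174 + 10 log₁₀(B) + NF
10 log₁₀(6.68×10⁶) = 68.25 dB
N = −174 + 68.25 + 2.13 = −103.62 dBm
SNR = P_sig − N = −93.4 − (−103.62) = 10.22 dB → 10.2 dB

10.2 dB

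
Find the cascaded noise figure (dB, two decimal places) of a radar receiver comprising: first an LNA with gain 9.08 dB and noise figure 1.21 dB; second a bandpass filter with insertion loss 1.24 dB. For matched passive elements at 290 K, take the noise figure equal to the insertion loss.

Convert to linear (a loss of L dB is a gain of −L dB): F_i = 10^(NF_i/10), G_i = 10^(G_i,dB/10)
  Stage 1: F_1 = 10^(1.21/10) = 1.321, G_1 = 10^(9.08/10) = 8.091
  Stage 2: F_2 = 10^(1.24/10) = 1.330, G_2 = 10^(−1.24/10) = 0.7516
Friis cascade:
  F = 1.321 + (1.330 − 1)/8.091 = 1.362
NF = 10 log₁₀(1.362) = 1.34 dB

1.34 dB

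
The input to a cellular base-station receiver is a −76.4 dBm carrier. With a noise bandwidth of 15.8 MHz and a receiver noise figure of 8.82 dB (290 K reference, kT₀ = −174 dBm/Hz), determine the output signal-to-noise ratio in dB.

16.8 dB

Noise floor: N = −174 + 10 log₁₀(B) + NF
10 log₁₀(1.58×10⁷) = 71.99 dB
N = −174 + 71.99 + 8.82 = −93.19 dBm
SNR = P_sig − N = −76.4 − (−93.19) = 16.79 dB → 16.8 dB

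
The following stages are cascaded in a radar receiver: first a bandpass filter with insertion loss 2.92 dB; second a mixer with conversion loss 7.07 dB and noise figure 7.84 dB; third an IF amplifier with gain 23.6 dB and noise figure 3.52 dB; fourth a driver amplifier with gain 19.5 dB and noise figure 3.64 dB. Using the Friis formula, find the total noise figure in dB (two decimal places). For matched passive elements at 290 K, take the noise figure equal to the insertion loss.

Convert to linear (a loss of L dB is a gain of −L dB): F_i = 10^(NF_i/10), G_i = 10^(G_i,dB/10)
  Stage 1: F_1 = 10^(2.92/10) = 1.959, G_1 = 10^(−2.92/10) = 0.5105
  Stage 2: F_2 = 10^(7.84/10) = 6.081, G_2 = 10^(−7.07/10) = 0.1963
  Stage 3: F_3 = 10^(3.52/10) = 2.249, G_3 = 10^(23.6/10) = 229.1
  Stage 4: F_4 = 10^(3.64/10) = 2.312, G_4 = 10^(19.5/10) = 89.13
Friis cascade:
  F = 1.959 + (6.081 − 1)/0.5105 + (2.249 − 1)/0.1002 + (2.312 − 1)/22.96 = 24.43
NF = 10 log₁₀(24.43) = 13.88 dB

13.88 dB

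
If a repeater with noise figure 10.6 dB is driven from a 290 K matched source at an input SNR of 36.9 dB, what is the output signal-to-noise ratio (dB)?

26.3 dB

By definition F = SNR_in/SNR_out, so in dB: SNR_out = SNR_in − NF
SNR_out = 36.9 − 10.6 = 26.3 dB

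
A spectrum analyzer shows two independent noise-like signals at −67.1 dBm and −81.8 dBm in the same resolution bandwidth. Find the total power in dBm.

Convert to linear, add, convert back:
P₁ = 1.95×10⁻¹⁰ W, P₂ = 6.61×10⁻¹² W
P_tot = 2.02×10⁻¹⁰ W → 10 log₁₀(P_tot / 10⁻³) = −67.0 dBm

−67.0 dBm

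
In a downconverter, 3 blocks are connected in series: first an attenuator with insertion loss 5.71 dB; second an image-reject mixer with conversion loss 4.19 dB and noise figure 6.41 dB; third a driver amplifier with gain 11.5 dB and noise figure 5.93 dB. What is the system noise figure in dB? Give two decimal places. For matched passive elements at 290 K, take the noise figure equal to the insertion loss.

16.51 dB

Convert to linear (a loss of L dB is a gain of −L dB): F_i = 10^(NF_i/10), G_i = 10^(G_i,dB/10)
  Stage 1: F_1 = 10^(5.71/10) = 3.724, G_1 = 10^(−5.71/10) = 0.2685
  Stage 2: F_2 = 10^(6.41/10) = 4.375, G_2 = 10^(−4.19/10) = 0.3811
  Stage 3: F_3 = 10^(5.93/10) = 3.917, G_3 = 10^(11.5/10) = 14.13
Friis cascade:
  F = 3.724 + (4.375 − 1)/0.2685 + (3.917 − 1)/0.1023 = 44.80
NF = 10 log₁₀(44.80) = 16.51 dB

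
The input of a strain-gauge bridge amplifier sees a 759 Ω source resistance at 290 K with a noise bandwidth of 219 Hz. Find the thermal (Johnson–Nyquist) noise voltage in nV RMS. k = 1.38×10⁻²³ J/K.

V_n = √(4kTRB)
4kTRB = 4 × 1.38×10⁻²³ × 290 × 7.59×10² × 2.19×10² = 2.66×10⁻¹⁵ V²
V_n = √(2.66×10⁻¹⁵) = 5.16×10⁻⁸ V = 51.6 nV

51.6 nV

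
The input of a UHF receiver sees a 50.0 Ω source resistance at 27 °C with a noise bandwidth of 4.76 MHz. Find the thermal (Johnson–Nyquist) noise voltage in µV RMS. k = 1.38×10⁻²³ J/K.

1.99 µV

T = 27 °C + 273.15 = 300.15 K
V_n = √(4kTRB)
4kTRB = 4 × 1.38×10⁻²³ × 300.15 × 5.00×10¹ × 4.76×10⁶ = 3.94×10⁻¹² V²
V_n = √(3.94×10⁻¹²) = 1.99×10⁻⁶ V = 1.99 µV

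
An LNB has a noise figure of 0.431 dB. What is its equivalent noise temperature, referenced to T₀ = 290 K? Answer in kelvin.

F = 10^(0.431/10) = 1.10433
T_e = (F − 1)·T₀ = (1.10433 − 1) × 290 = 30.3 K

30.3 K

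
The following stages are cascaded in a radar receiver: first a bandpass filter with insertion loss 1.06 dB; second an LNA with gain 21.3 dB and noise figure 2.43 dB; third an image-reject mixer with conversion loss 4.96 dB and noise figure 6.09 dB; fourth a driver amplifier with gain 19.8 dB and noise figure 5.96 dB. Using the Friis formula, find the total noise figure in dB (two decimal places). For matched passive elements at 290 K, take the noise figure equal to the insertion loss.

Convert to linear (a loss of L dB is a gain of −L dB): F_i = 10^(NF_i/10), G_i = 10^(G_i,dB/10)
  Stage 1: F_1 = 10^(1.06/10) = 1.276, G_1 = 10^(−1.06/10) = 0.7834
  Stage 2: F_2 = 10^(2.43/10) = 1.750, G_2 = 10^(21.3/10) = 134.9
  Stage 3: F_3 = 10^(6.09/10) = 4.064, G_3 = 10^(−4.96/10) = 0.3192
  Stage 4: F_4 = 10^(5.96/10) = 3.945, G_4 = 10^(19.8/10) = 95.50
Friis cascade:
  F = 1.276 + (1.750 − 1)/0.7834 + (4.064 − 1)/105.7 + (3.945 − 1)/33.73 = 2.350
NF = 10 log₁₀(2.350) = 3.71 dB

3.71 dB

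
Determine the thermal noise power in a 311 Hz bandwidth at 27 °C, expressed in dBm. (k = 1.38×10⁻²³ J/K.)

T = 27 °C + 273.15 = 300.15 K
P_n = kTB = 1.38×10⁻²³ × 300.15 × 3.11×10² = 1.29×10⁻¹⁸ W
In dBm: 10 log₁₀(1.29×10⁻¹⁸ / 10⁻³) = −148.9 dBm

−148.9 dBm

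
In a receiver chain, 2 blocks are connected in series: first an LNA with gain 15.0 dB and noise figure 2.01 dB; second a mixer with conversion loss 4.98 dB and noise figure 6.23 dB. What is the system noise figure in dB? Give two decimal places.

Convert to linear (a loss of L dB is a gain of −L dB): F_i = 10^(NF_i/10), G_i = 10^(G_i,dB/10)
  Stage 1: F_1 = 10^(2.01/10) = 1.589, G_1 = 10^(15.0/10) = 31.62
  Stage 2: F_2 = 10^(6.23/10) = 4.198, G_2 = 10^(−4.98/10) = 0.3177
Friis cascade:
  F = 1.589 + (4.198 − 1)/31.62 = 1.690
NF = 10 log₁₀(1.690) = 2.28 dB

2.28 dB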